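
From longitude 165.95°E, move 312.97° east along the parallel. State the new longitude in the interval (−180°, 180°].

118.92°E

Start at +165.95°; shift +312.97° → +478.92°.
+478.92° lies outside (−180°, 180°]; subtract 360° → +118.92°.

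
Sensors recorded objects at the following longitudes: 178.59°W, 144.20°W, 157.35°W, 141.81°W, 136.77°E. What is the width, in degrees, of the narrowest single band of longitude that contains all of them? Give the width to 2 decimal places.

81.42°

Sort the longitudes: -178.59°, -157.35°, -144.20°, -141.81°, +136.77°.
Eastward gaps between consecutive values (wrapping around): 21.24°, 13.15°, 2.39°, 278.58°, 44.64°.
Largest gap = 278.58° ⇒ minimal covering band is its complement: 360° − 278.58° = 81.42°.
Band runs from +136.77° eastward to -141.81°, crossing the antimeridian.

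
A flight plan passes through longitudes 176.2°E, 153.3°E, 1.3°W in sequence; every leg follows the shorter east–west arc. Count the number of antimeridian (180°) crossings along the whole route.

0

Leg 1: +176.2° → +153.3°, shortest Δλ = -22.9° (west) — does not cross 180°.
Leg 2: +153.3° → -1.3°, shortest Δλ = -154.6° (west) — does not cross 180°.
Total crossings: 0.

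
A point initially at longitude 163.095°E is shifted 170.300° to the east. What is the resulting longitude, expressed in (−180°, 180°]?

26.605°W

Start at +163.095°; shift +170.300° → +333.395°.
+333.395° lies outside (−180°, 180°]; subtract 360° → -26.605°.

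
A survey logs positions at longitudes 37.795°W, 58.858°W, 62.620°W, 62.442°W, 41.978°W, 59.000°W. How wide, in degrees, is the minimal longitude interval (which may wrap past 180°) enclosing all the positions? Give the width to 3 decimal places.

Sort the longitudes: -62.620°, -62.442°, -59.000°, -58.858°, -41.978°, -37.795°.
Eastward gaps between consecutive values (wrapping around): 0.178°, 3.442°, 0.142°, 16.880°, 4.183°, 335.175°.
Largest gap = 335.175° ⇒ minimal covering band is its complement: 360° − 335.175° = 24.825°.
Band runs from -62.620° eastward to -37.795°.

24.825°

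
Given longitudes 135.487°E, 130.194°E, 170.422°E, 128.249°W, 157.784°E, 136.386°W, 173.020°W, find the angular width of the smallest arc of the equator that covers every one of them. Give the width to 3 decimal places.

101.557°

Sort the longitudes: -173.020°, -136.386°, -128.249°, +130.194°, +135.487°, +157.784°, +170.422°.
Eastward gaps between consecutive values (wrapping around): 36.634°, 8.137°, 258.443°, 5.293°, 22.297°, 12.638°, 16.558°.
Largest gap = 258.443° ⇒ minimal covering band is its complement: 360° − 258.443° = 101.557°.
Band runs from +130.194° eastward to -128.249°, crossing the antimeridian.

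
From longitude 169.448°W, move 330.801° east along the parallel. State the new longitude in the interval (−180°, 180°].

161.353°E

Start at -169.448°; shift +330.801° → +161.353°.
+161.353° already lies in (−180°, 180°].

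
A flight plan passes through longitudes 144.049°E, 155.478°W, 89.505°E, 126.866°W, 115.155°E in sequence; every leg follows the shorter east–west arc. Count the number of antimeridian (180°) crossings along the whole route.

4

Leg 1: +144.049° → -155.478°, shortest Δλ = 60.473° (east) — crosses 180°.
Leg 2: -155.478° → +89.505°, shortest Δλ = -115.017° (west) — crosses 180°.
Leg 3: +89.505° → -126.866°, shortest Δλ = 143.629° (east) — crosses 180°.
Leg 4: -126.866° → +115.155°, shortest Δλ = -117.979° (west) — crosses 180°.
Total crossings: 4.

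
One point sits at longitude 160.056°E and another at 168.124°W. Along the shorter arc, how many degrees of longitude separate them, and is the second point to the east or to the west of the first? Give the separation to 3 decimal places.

31.820° east

Raw difference: -168.124 − 160.056 = -328.18°.
Normalise into (−180°, 180°]: -328.18° + 360° = 31.82°.
Positive ⇒ the second point lies to the east; separation 31.820°.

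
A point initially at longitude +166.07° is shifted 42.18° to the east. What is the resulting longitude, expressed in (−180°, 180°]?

-151.75°

Start at +166.07°; shift +42.18° → +208.25°.
+208.25° lies outside (−180°, 180°]; subtract 360° → -151.75°.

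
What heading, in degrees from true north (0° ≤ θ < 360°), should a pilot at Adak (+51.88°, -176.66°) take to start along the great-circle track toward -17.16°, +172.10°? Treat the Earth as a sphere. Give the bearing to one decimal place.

191.5°

Δλ = 172.10 − -176.66 = 348.76°; wrapped into (−180°, 180°]: -11.24°.
θ = atan2( sin Δλ · cos φ₂ , cos φ₁ · sin φ₂ − sin φ₁ · cos φ₂ · cos Δλ )
  = atan2(-0.18624, -0.91941) = -168.549° → normalised to [0°, 360°): 191.451°.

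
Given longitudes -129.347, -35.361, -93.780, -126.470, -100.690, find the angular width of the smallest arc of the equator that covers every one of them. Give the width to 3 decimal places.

93.986°

Sort the longitudes: -129.347°, -126.470°, -100.690°, -93.780°, -35.361°.
Eastward gaps between consecutive values (wrapping around): 2.877°, 25.780°, 6.910°, 58.419°, 266.014°.
Largest gap = 266.014° ⇒ minimal covering band is its complement: 360° − 266.014° = 93.986°.
Band runs from -129.347° eastward to -35.361°.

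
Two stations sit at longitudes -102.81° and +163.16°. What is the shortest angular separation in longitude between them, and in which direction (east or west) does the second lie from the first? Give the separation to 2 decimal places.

94.03° west

Raw difference: 163.16 − -102.81 = 265.97°.
Normalise into (−180°, 180°]: 265.97° − 360° = -94.03°.
Negative ⇒ the second point lies to the west; separation 94.03°.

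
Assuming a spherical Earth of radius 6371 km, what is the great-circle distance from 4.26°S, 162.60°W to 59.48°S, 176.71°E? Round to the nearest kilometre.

Δλ = 176.71 − -162.60 = 339.31°; wrapped into (−180°, 180°]: -20.69°.
Δφ = -59.48 − -4.26 = -55.22°.
a = sin²(Δφ/2) + cos φ₁ · cos φ₂ · sin²(Δλ/2) = 0.231118.
c = 2·atan2(√a, √(1−a)) = 1.00301 rad → d = 6371·c ≈ 6390.19 km.

6390 km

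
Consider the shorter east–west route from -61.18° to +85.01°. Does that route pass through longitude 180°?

Signed shortest Δλ = ((85.01 − -61.18 + 180) mod 360) − 180 = 146.19°.
Going east by 146.19° from -61.18° reaches +85.01° without touching 180°.

No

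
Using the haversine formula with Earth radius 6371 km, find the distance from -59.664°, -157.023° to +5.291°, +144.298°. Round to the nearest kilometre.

Δλ = 144.298 − -157.023 = 301.321°; wrapped into (−180°, 180°]: -58.679°.
Δφ = 5.291 − -59.664 = 64.955°.
a = sin²(Δφ/2) + cos φ₁ · cos φ₂ · sin²(Δλ/2) = 0.409078.
c = 2·atan2(√a, √(1−a)) = 1.38793 rad → d = 6371·c ≈ 8842.53 km.

8843 km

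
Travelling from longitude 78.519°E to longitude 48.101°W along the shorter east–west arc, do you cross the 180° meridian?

No

Signed shortest Δλ = ((-48.101 − 78.519 + 180) mod 360) − 180 = -126.62°.
Going west by 126.62° from +78.519° reaches -48.101° without touching 180°.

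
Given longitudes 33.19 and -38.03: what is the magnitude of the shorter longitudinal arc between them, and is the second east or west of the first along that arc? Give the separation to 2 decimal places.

Raw difference: -38.03 − 33.19 = -71.22°.
Normalise into (−180°, 180°]: -71.22° stays -71.22°.
Negative ⇒ the second point lies to the west; separation 71.22°.

71.22° west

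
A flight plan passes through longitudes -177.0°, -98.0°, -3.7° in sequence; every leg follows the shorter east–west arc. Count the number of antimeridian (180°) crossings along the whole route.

Leg 1: -177.0° → -98.0°, shortest Δλ = 79.0° (east) — does not cross 180°.
Leg 2: -98.0° → -3.7°, shortest Δλ = 94.3° (east) — does not cross 180°.
Total crossings: 0.

0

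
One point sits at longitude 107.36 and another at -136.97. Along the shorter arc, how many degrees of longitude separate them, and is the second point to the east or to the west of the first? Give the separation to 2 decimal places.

115.67° east

Raw difference: -136.97 − 107.36 = -244.33°.
Normalise into (−180°, 180°]: -244.33° + 360° = 115.67°.
Positive ⇒ the second point lies to the east; separation 115.67°.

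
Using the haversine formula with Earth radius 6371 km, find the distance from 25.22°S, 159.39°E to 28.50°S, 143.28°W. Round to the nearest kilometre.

5645 km

Δλ = -143.28 − 159.39 = -302.67°; wrapped into (−180°, 180°]: 57.33°.
Δφ = -28.50 − -25.22 = -3.28°.
a = sin²(Δφ/2) + cos φ₁ · cos φ₂ · sin²(Δλ/2) = 0.183759.
c = 2·atan2(√a, √(1−a)) = 0.88604 rad → d = 6371·c ≈ 5644.99 km.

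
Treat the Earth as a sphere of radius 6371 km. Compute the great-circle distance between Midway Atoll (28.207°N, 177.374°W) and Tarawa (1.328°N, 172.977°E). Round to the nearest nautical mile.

1706 nmi

Δλ = 172.977 − -177.374 = 350.351°; wrapped into (−180°, 180°]: -9.649°.
Δφ = 1.328 − 28.207 = -26.879°.
a = sin²(Δφ/2) + cos φ₁ · cos φ₂ · sin²(Δλ/2) = 0.060250.
c = 2·atan2(√a, √(1−a)) = 0.49599 rad → d = 6371·c ≈ 3159.93 km ≈ 1706.23 nmi.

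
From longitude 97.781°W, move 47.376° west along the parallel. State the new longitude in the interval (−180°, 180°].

Start at -97.781°; shift −47.376° → -145.157°.
-145.157° already lies in (−180°, 180°].

145.157°W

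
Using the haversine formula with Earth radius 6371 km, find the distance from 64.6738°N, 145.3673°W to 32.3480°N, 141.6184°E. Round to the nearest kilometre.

Δλ = 141.6184 − -145.3673 = 286.9857°; wrapped into (−180°, 180°]: -73.0143°.
Δφ = 32.3480 − 64.6738 = -32.3258°.
a = sin²(Δφ/2) + cos φ₁ · cos φ₂ · sin²(Δλ/2) = 0.205396.
c = 2·atan2(√a, √(1−a)) = 0.94072 rad → d = 6371·c ≈ 5993.32 km.

5993 km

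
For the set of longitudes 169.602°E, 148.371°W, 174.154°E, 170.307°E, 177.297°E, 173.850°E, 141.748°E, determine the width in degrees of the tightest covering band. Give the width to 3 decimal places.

Sort the longitudes: -148.371°, +141.748°, +169.602°, +170.307°, +173.850°, +174.154°, +177.297°.
Eastward gaps between consecutive values (wrapping around): 290.119°, 27.854°, 0.705°, 3.543°, 0.304°, 3.143°, 34.332°.
Largest gap = 290.119° ⇒ minimal covering band is its complement: 360° − 290.119° = 69.881°.
Band runs from +141.748° eastward to -148.371°, crossing the antimeridian.

69.881°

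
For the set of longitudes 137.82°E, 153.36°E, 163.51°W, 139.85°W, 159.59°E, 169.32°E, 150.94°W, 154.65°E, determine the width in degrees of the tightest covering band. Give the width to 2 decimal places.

82.33°

Sort the longitudes: -163.51°, -150.94°, -139.85°, +137.82°, +153.36°, +154.65°, +159.59°, +169.32°.
Eastward gaps between consecutive values (wrapping around): 12.57°, 11.09°, 277.67°, 15.54°, 1.29°, 4.94°, 9.73°, 27.17°.
Largest gap = 277.67° ⇒ minimal covering band is its complement: 360° − 277.67° = 82.33°.
Band runs from +137.82° eastward to -139.85°, crossing the antimeridian.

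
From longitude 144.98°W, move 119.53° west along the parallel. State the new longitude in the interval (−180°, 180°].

Start at -144.98°; shift −119.53° → -264.51°.
-264.51° lies outside (−180°, 180°]; add 360° → +95.49°.

95.49°E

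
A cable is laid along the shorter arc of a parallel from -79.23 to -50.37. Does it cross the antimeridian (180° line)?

No

Signed shortest Δλ = ((-50.37 − -79.23 + 180) mod 360) − 180 = 28.86°.
Going east by 28.86° from -79.23° reaches -50.37° without touching 180°.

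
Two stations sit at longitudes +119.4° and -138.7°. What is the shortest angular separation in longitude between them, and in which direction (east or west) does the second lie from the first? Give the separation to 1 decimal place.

101.9° east

Raw difference: -138.7 − 119.4 = -258.1°.
Normalise into (−180°, 180°]: -258.1° + 360° = 101.9°.
Positive ⇒ the second point lies to the east; separation 101.9°.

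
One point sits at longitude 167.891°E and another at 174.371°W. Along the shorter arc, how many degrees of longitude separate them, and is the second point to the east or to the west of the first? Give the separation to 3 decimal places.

17.738° east

Raw difference: -174.371 − 167.891 = -342.262°.
Normalise into (−180°, 180°]: -342.262° + 360° = 17.738°.
Positive ⇒ the second point lies to the east; separation 17.738°.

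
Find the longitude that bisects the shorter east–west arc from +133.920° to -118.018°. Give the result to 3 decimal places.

-172.049°

Signed shortest Δλ from +133.920° to -118.018° is +108.062°.
Midpoint longitude = +133.920° + (+108.062°)/2 = +133.920° + 54.031° = +187.951°.
Normalise into (−180°, 180°]: -172.049°.
(The naïve average (+133.920 + -118.018)/2 = 7.951° is on the wrong side of the globe.)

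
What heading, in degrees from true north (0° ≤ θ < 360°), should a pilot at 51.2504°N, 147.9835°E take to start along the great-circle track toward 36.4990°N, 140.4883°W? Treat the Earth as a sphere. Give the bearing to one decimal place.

77.2°

Δλ = -140.4883 − 147.9835 = -288.4718°; wrapped into (−180°, 180°]: 71.5282°.
θ = atan2( sin Δλ · cos φ₂ , cos φ₁ · sin φ₂ − sin φ₁ · cos φ₂ · cos Δλ )
  = atan2(0.76245, 0.17367) = 77.168° → normalised to [0°, 360°): 77.168°.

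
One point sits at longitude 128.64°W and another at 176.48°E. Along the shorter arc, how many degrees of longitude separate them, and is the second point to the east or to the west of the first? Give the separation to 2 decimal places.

54.88° west

Raw difference: 176.48 − -128.64 = 305.12°.
Normalise into (−180°, 180°]: 305.12° − 360° = -54.88°.
Negative ⇒ the second point lies to the west; separation 54.88°.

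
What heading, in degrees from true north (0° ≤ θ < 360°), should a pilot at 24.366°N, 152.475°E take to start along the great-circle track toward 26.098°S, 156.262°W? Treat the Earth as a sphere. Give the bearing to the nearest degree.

Δλ = -156.262 − 152.475 = -308.737°; wrapped into (−180°, 180°]: 51.263°.
θ = atan2( sin Δλ · cos φ₂ , cos φ₁ · sin φ₂ − sin φ₁ · cos φ₂ · cos Δλ )
  = atan2(0.70050, -0.63256) = 132.083° → normalised to [0°, 360°): 132.083°.

132°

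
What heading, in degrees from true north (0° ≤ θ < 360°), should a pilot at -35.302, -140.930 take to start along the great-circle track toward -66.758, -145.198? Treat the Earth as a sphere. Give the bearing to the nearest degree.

183°

Δλ = -145.198 − -140.930 = -4.268°.
θ = atan2( sin Δλ · cos φ₂ , cos φ₁ · sin φ₂ − sin φ₁ · cos φ₂ · cos Δλ )
  = atan2(-0.02937, -0.52248) = -176.783° → normalised to [0°, 360°): 183.217°.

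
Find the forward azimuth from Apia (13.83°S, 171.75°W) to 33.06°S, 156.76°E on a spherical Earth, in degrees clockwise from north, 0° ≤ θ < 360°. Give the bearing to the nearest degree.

231°

Δλ = 156.76 − -171.75 = 328.51°; wrapped into (−180°, 180°]: -31.49°.
θ = atan2( sin Δλ · cos φ₂ , cos φ₁ · sin φ₂ − sin φ₁ · cos φ₂ · cos Δλ )
  = atan2(-0.43778, -0.35887) = -129.343° → normalised to [0°, 360°): 230.657°.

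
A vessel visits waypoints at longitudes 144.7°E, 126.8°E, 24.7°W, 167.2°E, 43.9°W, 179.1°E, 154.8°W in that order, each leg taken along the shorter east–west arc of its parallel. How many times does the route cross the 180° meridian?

Leg 1: +144.7° → +126.8°, shortest Δλ = -17.9° (west) — does not cross 180°.
Leg 2: +126.8° → -24.7°, shortest Δλ = -151.5° (west) — does not cross 180°.
Leg 3: -24.7° → +167.2°, shortest Δλ = -168.1° (west) — crosses 180°.
Leg 4: +167.2° → -43.9°, shortest Δλ = 148.9° (east) — crosses 180°.
Leg 5: -43.9° → +179.1°, shortest Δλ = -137.0° (west) — crosses 180°.
Leg 6: +179.1° → -154.8°, shortest Δλ = 26.1° (east) — crosses 180°.
Total crossings: 4.

4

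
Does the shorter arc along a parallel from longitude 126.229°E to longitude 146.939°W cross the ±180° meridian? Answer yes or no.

Naïve |-146.939 − 126.229| = 273.168° > 180°, so the shorter arc goes the other way round — across 180°.
Signed shortest Δλ = ((-146.939 − 126.229 + 180) mod 360) − 180 = 86.832°.
Going east by 86.832° from +126.229° passes through 180° before reaching -146.939°.

Yes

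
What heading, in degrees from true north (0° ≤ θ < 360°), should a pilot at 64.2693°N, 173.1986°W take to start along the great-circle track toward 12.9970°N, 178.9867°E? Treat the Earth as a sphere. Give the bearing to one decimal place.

189.7°

Δλ = 178.9867 − -173.1986 = 352.1853°; wrapped into (−180°, 180°]: -7.8147°.
θ = atan2( sin Δλ · cos φ₂ , cos φ₁ · sin φ₂ − sin φ₁ · cos φ₂ · cos Δλ )
  = atan2(-0.13249, -0.77198) = -170.262° → normalised to [0°, 360°): 189.738°.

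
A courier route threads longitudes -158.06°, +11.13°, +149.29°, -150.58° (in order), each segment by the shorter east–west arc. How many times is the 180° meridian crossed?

1

Leg 1: -158.06° → +11.13°, shortest Δλ = 169.19° (east) — does not cross 180°.
Leg 2: +11.13° → +149.29°, shortest Δλ = 138.16° (east) — does not cross 180°.
Leg 3: +149.29° → -150.58°, shortest Δλ = 60.13° (east) — crosses 180°.
Total crossings: 1.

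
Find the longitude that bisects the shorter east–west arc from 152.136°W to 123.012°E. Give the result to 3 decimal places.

165.438°E

Signed shortest Δλ from -152.136° to +123.012° is -84.852°.
Midpoint longitude = -152.136° + (-84.852°)/2 = -152.136° − 42.426° = -194.562°.
Normalise into (−180°, 180°]: +165.438°.
(The naïve average (-152.136 + +123.012)/2 = -14.562° is on the wrong side of the globe.)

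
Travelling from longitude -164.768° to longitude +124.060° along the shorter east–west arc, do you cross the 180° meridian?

Yes

Naïve |124.060 − -164.768| = 288.828° > 180°, so the shorter arc goes the other way round — across 180°.
Signed shortest Δλ = ((124.060 − -164.768 + 180) mod 360) − 180 = -71.172°.
Going west by 71.172° from -164.768° passes through 180° before reaching +124.060°.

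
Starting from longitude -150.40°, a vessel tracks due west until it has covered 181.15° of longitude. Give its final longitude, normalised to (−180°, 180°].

Start at -150.40°; shift −181.15° → -331.55°.
-331.55° lies outside (−180°, 180°]; add 360° → +28.45°.

+28.45°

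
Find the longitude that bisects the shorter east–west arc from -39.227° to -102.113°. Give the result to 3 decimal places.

-70.670°

Signed shortest Δλ from -39.227° to -102.113° is -62.886°.
Midpoint longitude = -39.227° + (-62.886°)/2 = -39.227° − 31.443° = -70.670°.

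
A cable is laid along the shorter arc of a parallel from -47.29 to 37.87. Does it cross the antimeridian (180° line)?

Signed shortest Δλ = ((37.87 − -47.29 + 180) mod 360) − 180 = 85.16°.
Going east by 85.16° from -47.29° reaches +37.87° without touching 180°.

No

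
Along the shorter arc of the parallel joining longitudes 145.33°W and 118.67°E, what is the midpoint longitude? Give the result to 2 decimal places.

166.67°E

Signed shortest Δλ from -145.33° to +118.67° is -96.00°.
Midpoint longitude = -145.33° + (-96.00°)/2 = -145.33° − 48.00° = -193.33°.
Normalise into (−180°, 180°]: +166.67°.
(The naïve average (-145.33 + +118.67)/2 = -13.33° is on the wrong side of the globe.)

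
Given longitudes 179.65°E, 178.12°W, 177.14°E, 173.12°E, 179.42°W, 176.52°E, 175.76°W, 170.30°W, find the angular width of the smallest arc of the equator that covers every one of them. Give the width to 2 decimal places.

Sort the longitudes: -179.42°, -178.12°, -175.76°, -170.30°, +173.12°, +176.52°, +177.14°, +179.65°.
Eastward gaps between consecutive values (wrapping around): 1.30°, 2.36°, 5.46°, 343.42°, 3.40°, 0.62°, 2.51°, 0.93°.
Largest gap = 343.42° ⇒ minimal covering band is its complement: 360° − 343.42° = 16.58°.
Band runs from +173.12° eastward to -170.30°, crossing the antimeridian.

16.58°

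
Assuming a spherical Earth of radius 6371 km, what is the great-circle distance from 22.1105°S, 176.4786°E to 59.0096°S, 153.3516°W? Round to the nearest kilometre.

4747 km

Δλ = -153.3516 − 176.4786 = -329.8302°; wrapped into (−180°, 180°]: 30.1698°.
Δφ = -59.0096 − -22.1105 = -36.8991°.
a = sin²(Δφ/2) + cos φ₁ · cos φ₂ · sin²(Δλ/2) = 0.132462.
c = 2·atan2(√a, √(1−a)) = 0.74502 rad → d = 6371·c ≈ 4746.51 km.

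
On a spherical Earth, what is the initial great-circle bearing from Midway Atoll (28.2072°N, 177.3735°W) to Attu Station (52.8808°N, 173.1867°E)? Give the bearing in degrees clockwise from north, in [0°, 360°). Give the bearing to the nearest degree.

347°

Δλ = 173.1867 − -177.3735 = 350.5602°; wrapped into (−180°, 180°]: -9.4398°.
θ = atan2( sin Δλ · cos φ₂ , cos φ₁ · sin φ₂ − sin φ₁ · cos φ₂ · cos Δλ )
  = atan2(-0.09898, 0.42131) = -13.221° → normalised to [0°, 360°): 346.779°.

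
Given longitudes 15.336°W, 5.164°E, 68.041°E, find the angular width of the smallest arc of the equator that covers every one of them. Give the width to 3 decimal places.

Sort the longitudes: -15.336°, +5.164°, +68.041°.
Eastward gaps between consecutive values (wrapping around): 20.500°, 62.877°, 276.623°.
Largest gap = 276.623° ⇒ minimal covering band is its complement: 360° − 276.623° = 83.377°.
Band runs from -15.336° eastward to +68.041°.

83.377°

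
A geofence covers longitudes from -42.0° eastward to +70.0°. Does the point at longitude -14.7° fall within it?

Yes

Band width going east from -42.0° to +70.0°: ((70.0 − -42.0) mod 360) = 112.0°.
Offset of -14.7° east of the west edge: ((-14.7 − -42.0) mod 360) = 27.3°.
27.3° ≤ 112.0° ⇒ inside.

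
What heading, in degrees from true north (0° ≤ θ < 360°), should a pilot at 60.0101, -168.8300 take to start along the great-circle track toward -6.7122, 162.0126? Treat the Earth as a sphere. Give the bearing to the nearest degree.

211°

Δλ = 162.0126 − -168.8300 = 330.8426°; wrapped into (−180°, 180°]: -29.1574°.
θ = atan2( sin Δλ · cos φ₂ , cos φ₁ · sin φ₂ − sin φ₁ · cos φ₂ · cos Δλ )
  = atan2(-0.48387, -0.80960) = -149.135° → normalised to [0°, 360°): 210.865°.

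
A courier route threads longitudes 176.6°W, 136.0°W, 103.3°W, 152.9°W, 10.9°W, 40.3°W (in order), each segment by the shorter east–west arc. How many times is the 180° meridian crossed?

0

Leg 1: -176.6° → -136.0°, shortest Δλ = 40.6° (east) — does not cross 180°.
Leg 2: -136.0° → -103.3°, shortest Δλ = 32.7° (east) — does not cross 180°.
Leg 3: -103.3° → -152.9°, shortest Δλ = -49.6° (west) — does not cross 180°.
Leg 4: -152.9° → -10.9°, shortest Δλ = 142.0° (east) — does not cross 180°.
Leg 5: -10.9° → -40.3°, shortest Δλ = -29.4° (west) — does not cross 180°.
Total crossings: 0.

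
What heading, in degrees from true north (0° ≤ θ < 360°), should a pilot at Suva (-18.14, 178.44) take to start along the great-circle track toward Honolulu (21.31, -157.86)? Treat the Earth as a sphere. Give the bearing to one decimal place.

Δλ = -157.86 − 178.44 = -336.30°; wrapped into (−180°, 180°]: 23.70°.
θ = atan2( sin Δλ · cos φ₂ , cos φ₁ · sin φ₂ − sin φ₁ · cos φ₂ · cos Δλ )
  = atan2(0.37447, 0.61094) = 31.505° → normalised to [0°, 360°): 31.505°.

31.5°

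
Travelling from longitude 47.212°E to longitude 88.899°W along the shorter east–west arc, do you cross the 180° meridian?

No

Signed shortest Δλ = ((-88.899 − 47.212 + 180) mod 360) − 180 = -136.111°.
Going west by 136.111° from +47.212° reaches -88.899° without touching 180°.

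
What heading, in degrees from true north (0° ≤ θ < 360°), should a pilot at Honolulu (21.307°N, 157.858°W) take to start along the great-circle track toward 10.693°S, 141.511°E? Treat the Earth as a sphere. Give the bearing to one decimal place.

247.9°

Δλ = 141.511 − -157.858 = 299.369°; wrapped into (−180°, 180°]: -60.631°.
θ = atan2( sin Δλ · cos φ₂ , cos φ₁ · sin φ₂ − sin φ₁ · cos φ₂ · cos Δλ )
  = atan2(-0.85635, -0.34798) = -112.114° → normalised to [0°, 360°): 247.886°.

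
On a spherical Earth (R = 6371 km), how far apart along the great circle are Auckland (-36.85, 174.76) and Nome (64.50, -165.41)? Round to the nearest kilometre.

11403 km

Δλ = -165.41 − 174.76 = -340.17°; wrapped into (−180°, 180°]: 19.83°.
Δφ = 64.50 − -36.85 = 101.35°.
a = sin²(Δφ/2) + cos φ₁ · cos φ₂ · sin²(Δλ/2) = 0.608615.
c = 2·atan2(√a, √(1−a)) = 1.78977 rad → d = 6371·c ≈ 11402.63 km.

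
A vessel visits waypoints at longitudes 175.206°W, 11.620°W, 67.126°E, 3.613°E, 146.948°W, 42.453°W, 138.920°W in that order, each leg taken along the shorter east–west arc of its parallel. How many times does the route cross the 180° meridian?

0

Leg 1: -175.206° → -11.620°, shortest Δλ = 163.586° (east) — does not cross 180°.
Leg 2: -11.620° → +67.126°, shortest Δλ = 78.746° (east) — does not cross 180°.
Leg 3: +67.126° → +3.613°, shortest Δλ = -63.513° (west) — does not cross 180°.
Leg 4: +3.613° → -146.948°, shortest Δλ = -150.561° (west) — does not cross 180°.
Leg 5: -146.948° → -42.453°, shortest Δλ = 104.495° (east) — does not cross 180°.
Leg 6: -42.453° → -138.920°, shortest Δλ = -96.467° (west) — does not cross 180°.
Total crossings: 0.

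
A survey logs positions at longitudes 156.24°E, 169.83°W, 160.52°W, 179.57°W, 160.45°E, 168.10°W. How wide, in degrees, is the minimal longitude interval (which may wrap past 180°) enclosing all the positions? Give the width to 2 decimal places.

Sort the longitudes: -179.57°, -169.83°, -168.10°, -160.52°, +156.24°, +160.45°.
Eastward gaps between consecutive values (wrapping around): 9.74°, 1.73°, 7.58°, 316.76°, 4.21°, 19.98°.
Largest gap = 316.76° ⇒ minimal covering band is its complement: 360° − 316.76° = 43.24°.
Band runs from +156.24° eastward to -160.52°, crossing the antimeridian.

43.24°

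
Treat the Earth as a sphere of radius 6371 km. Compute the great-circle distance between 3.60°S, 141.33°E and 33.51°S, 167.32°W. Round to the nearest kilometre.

6264 km

Δλ = -167.32 − 141.33 = -308.65°; wrapped into (−180°, 180°]: 51.35°.
Δφ = -33.51 − -3.60 = -29.91°.
a = sin²(Δφ/2) + cos φ₁ · cos φ₂ · sin²(Δλ/2) = 0.222805.
c = 2·atan2(√a, √(1−a)) = 0.98317 rad → d = 6371·c ≈ 6263.75 km.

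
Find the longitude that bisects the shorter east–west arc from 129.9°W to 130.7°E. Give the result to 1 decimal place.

Signed shortest Δλ from -129.9° to +130.7° is -99.4°.
Midpoint longitude = -129.9° + (-99.4°)/2 = -129.9° − 49.7° = -179.6°.
(The naïve average (-129.9 + +130.7)/2 = 0.4° is on the wrong side of the globe.)

179.6°W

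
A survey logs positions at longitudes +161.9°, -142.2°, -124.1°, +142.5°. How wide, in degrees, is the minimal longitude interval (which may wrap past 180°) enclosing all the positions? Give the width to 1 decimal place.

Sort the longitudes: -142.2°, -124.1°, +142.5°, +161.9°.
Eastward gaps between consecutive values (wrapping around): 18.1°, 266.6°, 19.4°, 55.9°.
Largest gap = 266.6° ⇒ minimal covering band is its complement: 360° − 266.6° = 93.4°.
Band runs from +142.5° eastward to -124.1°, crossing the antimeridian.

93.4°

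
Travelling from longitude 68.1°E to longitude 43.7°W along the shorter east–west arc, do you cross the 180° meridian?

Signed shortest Δλ = ((-43.7 − 68.1 + 180) mod 360) − 180 = -111.8°.
Going west by 111.8° from +68.1° reaches -43.7° without touching 180°.

No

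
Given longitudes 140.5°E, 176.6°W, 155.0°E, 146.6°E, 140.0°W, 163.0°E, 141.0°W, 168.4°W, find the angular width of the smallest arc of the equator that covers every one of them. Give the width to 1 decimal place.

Sort the longitudes: -176.6°, -168.4°, -141.0°, -140.0°, +140.5°, +146.6°, +155.0°, +163.0°.
Eastward gaps between consecutive values (wrapping around): 8.2°, 27.4°, 1.0°, 280.5°, 6.1°, 8.4°, 8.0°, 20.4°.
Largest gap = 280.5° ⇒ minimal covering band is its complement: 360° − 280.5° = 79.5°.
Band runs from +140.5° eastward to -140.0°, crossing the antimeridian.

79.5°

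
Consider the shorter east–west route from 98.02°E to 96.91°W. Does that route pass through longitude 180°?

Yes

Naïve |-96.91 − 98.02| = 194.93° > 180°, so the shorter arc goes the other way round — across 180°.
Signed shortest Δλ = ((-96.91 − 98.02 + 180) mod 360) − 180 = 165.07°.
Going east by 165.07° from +98.02° passes through 180° before reaching -96.91°.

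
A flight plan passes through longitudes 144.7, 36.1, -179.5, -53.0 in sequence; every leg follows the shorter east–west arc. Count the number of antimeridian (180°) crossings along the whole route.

Leg 1: +144.7° → +36.1°, shortest Δλ = -108.6° (west) — does not cross 180°.
Leg 2: +36.1° → -179.5°, shortest Δλ = 144.4° (east) — crosses 180°.
Leg 3: -179.5° → -53.0°, shortest Δλ = 126.5° (east) — does not cross 180°.
Total crossings: 1.

1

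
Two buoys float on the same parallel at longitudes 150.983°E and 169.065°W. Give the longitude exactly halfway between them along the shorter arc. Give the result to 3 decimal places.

Signed shortest Δλ from +150.983° to -169.065° is +39.952°.
Midpoint longitude = +150.983° + (+39.952°)/2 = +150.983° + 19.976° = +170.959°.
(The naïve average (+150.983 + -169.065)/2 = -9.041° is on the wrong side of the globe.)

170.959°E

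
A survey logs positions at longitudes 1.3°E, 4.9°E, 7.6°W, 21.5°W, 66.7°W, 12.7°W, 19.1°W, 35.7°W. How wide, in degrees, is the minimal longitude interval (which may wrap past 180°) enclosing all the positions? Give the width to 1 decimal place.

Sort the longitudes: -66.7°, -35.7°, -21.5°, -19.1°, -12.7°, -7.6°, +1.3°, +4.9°.
Eastward gaps between consecutive values (wrapping around): 31.0°, 14.2°, 2.4°, 6.4°, 5.1°, 8.9°, 3.6°, 288.4°.
Largest gap = 288.4° ⇒ minimal covering band is its complement: 360° − 288.4° = 71.6°.
Band runs from -66.7° eastward to +4.9°.

71.6°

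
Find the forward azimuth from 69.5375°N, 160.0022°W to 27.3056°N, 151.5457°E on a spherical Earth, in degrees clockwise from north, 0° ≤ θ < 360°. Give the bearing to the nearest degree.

Δλ = 151.5457 − -160.0022 = 311.5479°; wrapped into (−180°, 180°]: -48.4521°.
θ = atan2( sin Δλ · cos φ₂ , cos φ₁ · sin φ₂ − sin φ₁ · cos φ₂ · cos Δλ )
  = atan2(-0.66501, -0.39178) = -120.504° → normalised to [0°, 360°): 239.496°.

239°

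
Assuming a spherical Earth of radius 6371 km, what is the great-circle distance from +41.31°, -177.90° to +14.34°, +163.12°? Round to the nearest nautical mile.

1898 nmi

Δλ = 163.12 − -177.90 = 341.02°; wrapped into (−180°, 180°]: -18.98°.
Δφ = 14.34 − 41.31 = -26.97°.
a = sin²(Δφ/2) + cos φ₁ · cos φ₂ · sin²(Δλ/2) = 0.074161.
c = 2·atan2(√a, √(1−a)) = 0.55162 rad → d = 6371·c ≈ 3514.35 km ≈ 1897.60 nmi.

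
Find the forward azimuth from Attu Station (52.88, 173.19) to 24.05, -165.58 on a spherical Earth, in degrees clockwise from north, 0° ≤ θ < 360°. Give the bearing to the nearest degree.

Δλ = -165.58 − 173.19 = -338.77°; wrapped into (−180°, 180°]: 21.23°.
θ = atan2( sin Δλ · cos φ₂ , cos φ₁ · sin φ₂ − sin φ₁ · cos φ₂ · cos Δλ )
  = atan2(0.33068, -0.43280) = 142.618° → normalised to [0°, 360°): 142.618°.

143°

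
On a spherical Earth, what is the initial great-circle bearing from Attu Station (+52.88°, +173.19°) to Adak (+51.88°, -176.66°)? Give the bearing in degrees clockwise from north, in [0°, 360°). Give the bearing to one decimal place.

95.1°

Δλ = -176.66 − 173.19 = -349.85°; wrapped into (−180°, 180°]: 10.15°.
θ = atan2( sin Δλ · cos φ₂ , cos φ₁ · sin φ₂ − sin φ₁ · cos φ₂ · cos Δλ )
  = atan2(0.10879, -0.00975) = 95.121° → normalised to [0°, 360°): 95.121°.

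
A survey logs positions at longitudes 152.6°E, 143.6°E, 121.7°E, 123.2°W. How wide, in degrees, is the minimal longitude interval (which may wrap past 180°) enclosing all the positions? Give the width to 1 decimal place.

115.1°

Sort the longitudes: -123.2°, +121.7°, +143.6°, +152.6°.
Eastward gaps between consecutive values (wrapping around): 244.9°, 21.9°, 9.0°, 84.2°.
Largest gap = 244.9° ⇒ minimal covering band is its complement: 360° − 244.9° = 115.1°.
Band runs from +121.7° eastward to -123.2°, crossing the antimeridian.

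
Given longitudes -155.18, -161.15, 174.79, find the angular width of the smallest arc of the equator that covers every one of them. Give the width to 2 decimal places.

30.03°

Sort the longitudes: -161.15°, -155.18°, +174.79°.
Eastward gaps between consecutive values (wrapping around): 5.97°, 329.97°, 24.06°.
Largest gap = 329.97° ⇒ minimal covering band is its complement: 360° − 329.97° = 30.03°.
Band runs from +174.79° eastward to -155.18°, crossing the antimeridian.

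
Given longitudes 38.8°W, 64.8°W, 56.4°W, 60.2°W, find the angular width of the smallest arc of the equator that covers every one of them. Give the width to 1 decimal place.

Sort the longitudes: -64.8°, -60.2°, -56.4°, -38.8°.
Eastward gaps between consecutive values (wrapping around): 4.6°, 3.8°, 17.6°, 334.0°.
Largest gap = 334.0° ⇒ minimal covering band is its complement: 360° − 334.0° = 26.0°.
Band runs from -64.8° eastward to -38.8°.

26.0°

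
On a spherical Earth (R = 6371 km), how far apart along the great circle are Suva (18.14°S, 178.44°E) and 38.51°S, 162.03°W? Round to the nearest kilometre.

2950 km

Δλ = -162.03 − 178.44 = -340.47°; wrapped into (−180°, 180°]: 19.53°.
Δφ = -38.51 − -18.14 = -20.37°.
a = sin²(Δφ/2) + cos φ₁ · cos φ₂ · sin²(Δλ/2) = 0.052659.
c = 2·atan2(√a, √(1−a)) = 0.46308 rad → d = 6371·c ≈ 2950.27 km.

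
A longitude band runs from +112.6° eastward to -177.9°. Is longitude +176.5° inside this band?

Yes

Band width going east from +112.6° to -177.9°: ((-177.9 − 112.6) mod 360) = 69.5°.
Offset of +176.5° east of the west edge: ((176.5 − 112.6) mod 360) = 63.9°.
63.9° ≤ 69.5° ⇒ inside.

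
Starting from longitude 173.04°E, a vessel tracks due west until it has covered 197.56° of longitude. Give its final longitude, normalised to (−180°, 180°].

24.52°W

Start at +173.04°; shift −197.56° → -24.52°.
-24.52° already lies in (−180°, 180°].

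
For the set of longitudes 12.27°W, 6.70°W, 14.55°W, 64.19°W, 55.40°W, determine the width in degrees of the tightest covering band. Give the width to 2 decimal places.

57.49°

Sort the longitudes: -64.19°, -55.40°, -14.55°, -12.27°, -6.70°.
Eastward gaps between consecutive values (wrapping around): 8.79°, 40.85°, 2.28°, 5.57°, 302.51°.
Largest gap = 302.51° ⇒ minimal covering band is its complement: 360° − 302.51° = 57.49°.
Band runs from -64.19° eastward to -6.70°.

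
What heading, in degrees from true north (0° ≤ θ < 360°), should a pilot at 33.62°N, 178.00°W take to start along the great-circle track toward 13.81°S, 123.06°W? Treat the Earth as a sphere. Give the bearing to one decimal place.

122.6°

Δλ = -123.06 − -178.00 = 54.94°.
θ = atan2( sin Δλ · cos φ₂ , cos φ₁ · sin φ₂ − sin φ₁ · cos φ₂ · cos Δλ )
  = atan2(0.79489, -0.50763) = 122.563° → normalised to [0°, 360°): 122.563°.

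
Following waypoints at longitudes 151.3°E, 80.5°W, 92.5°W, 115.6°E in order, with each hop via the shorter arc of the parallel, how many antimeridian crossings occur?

2

Leg 1: +151.3° → -80.5°, shortest Δλ = 128.2° (east) — crosses 180°.
Leg 2: -80.5° → -92.5°, shortest Δλ = -12.0° (west) — does not cross 180°.
Leg 3: -92.5° → +115.6°, shortest Δλ = -151.9° (west) — crosses 180°.
Total crossings: 2.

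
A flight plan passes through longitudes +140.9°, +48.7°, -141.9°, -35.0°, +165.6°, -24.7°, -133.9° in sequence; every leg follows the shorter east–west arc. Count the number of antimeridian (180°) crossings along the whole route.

3

Leg 1: +140.9° → +48.7°, shortest Δλ = -92.2° (west) — does not cross 180°.
Leg 2: +48.7° → -141.9°, shortest Δλ = 169.4° (east) — crosses 180°.
Leg 3: -141.9° → -35.0°, shortest Δλ = 106.9° (east) — does not cross 180°.
Leg 4: -35.0° → +165.6°, shortest Δλ = -159.4° (west) — crosses 180°.
Leg 5: +165.6° → -24.7°, shortest Δλ = 169.7° (east) — crosses 180°.
Leg 6: -24.7° → -133.9°, shortest Δλ = -109.2° (west) — does not cross 180°.
Total crossings: 3.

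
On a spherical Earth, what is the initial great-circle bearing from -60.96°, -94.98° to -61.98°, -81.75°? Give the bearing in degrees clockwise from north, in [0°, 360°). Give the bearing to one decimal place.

104.9°

Δλ = -81.75 − -94.98 = 13.23°.
θ = atan2( sin Δλ · cos φ₂ , cos φ₁ · sin φ₂ − sin φ₁ · cos φ₂ · cos Δλ )
  = atan2(0.10751, -0.02870) = 104.947° → normalised to [0°, 360°): 104.947°.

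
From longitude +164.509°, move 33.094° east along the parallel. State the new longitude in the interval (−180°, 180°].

Start at +164.509°; shift +33.094° → +197.603°.
+197.603° lies outside (−180°, 180°]; subtract 360° → -162.397°.

-162.397°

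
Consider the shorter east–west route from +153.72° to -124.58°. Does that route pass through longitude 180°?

Yes

Naïve |-124.58 − 153.72| = 278.3° > 180°, so the shorter arc goes the other way round — across 180°.
Signed shortest Δλ = ((-124.58 − 153.72 + 180) mod 360) − 180 = 81.7°.
Going east by 81.7° from +153.72° passes through 180° before reaching -124.58°.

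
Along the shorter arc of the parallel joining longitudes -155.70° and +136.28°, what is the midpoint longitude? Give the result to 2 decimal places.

Signed shortest Δλ from -155.70° to +136.28° is -68.02°.
Midpoint longitude = -155.70° + (-68.02°)/2 = -155.70° − 34.01° = -189.71°.
Normalise into (−180°, 180°]: +170.29°.
(The naïve average (-155.70 + +136.28)/2 = -9.71° is on the wrong side of the globe.)

+170.29°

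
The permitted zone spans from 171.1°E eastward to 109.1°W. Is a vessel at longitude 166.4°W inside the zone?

Yes

Band width going east from +171.1° to -109.1°: ((-109.1 − 171.1) mod 360) = 79.8°.
Offset of -166.4° east of the west edge: ((-166.4 − 171.1) mod 360) = 22.5°.
22.5° ≤ 79.8° ⇒ inside.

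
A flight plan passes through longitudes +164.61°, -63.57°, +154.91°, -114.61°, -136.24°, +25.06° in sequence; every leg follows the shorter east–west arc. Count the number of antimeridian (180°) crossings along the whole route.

Leg 1: +164.61° → -63.57°, shortest Δλ = 131.82° (east) — crosses 180°.
Leg 2: -63.57° → +154.91°, shortest Δλ = -141.52° (west) — crosses 180°.
Leg 3: +154.91° → -114.61°, shortest Δλ = 90.48° (east) — crosses 180°.
Leg 4: -114.61° → -136.24°, shortest Δλ = -21.63° (west) — does not cross 180°.
Leg 5: -136.24° → +25.06°, shortest Δλ = 161.3° (east) — does not cross 180°.
Total crossings: 3.

3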